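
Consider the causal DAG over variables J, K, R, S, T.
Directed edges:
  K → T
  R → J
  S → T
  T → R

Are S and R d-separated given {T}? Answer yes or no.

Bayes-Ball from S | {T} reaches {K}.
R ∉ reach(S|{T}) ⇒ S ⊥ R | {T}.

Yes — S ⊥ R | {T}.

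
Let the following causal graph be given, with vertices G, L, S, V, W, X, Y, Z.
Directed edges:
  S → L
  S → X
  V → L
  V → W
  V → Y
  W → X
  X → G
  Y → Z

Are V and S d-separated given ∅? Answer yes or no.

Yes — V ⊥ S | ∅.

Bayes-Ball from V | ∅ reaches {G,L,W,X,Y,Z}.
S ∉ reach(V|∅) ⇒ V ⊥ S | ∅.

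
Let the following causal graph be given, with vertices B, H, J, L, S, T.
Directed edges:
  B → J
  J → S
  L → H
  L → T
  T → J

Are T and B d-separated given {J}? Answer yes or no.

No — T and B are d-connected given {J}.

Bayes-Ball from T | {J} reaches {B,H,L}.
B ∈ reach(T|{J}) ⇒ T ⊥̸ B | {J}.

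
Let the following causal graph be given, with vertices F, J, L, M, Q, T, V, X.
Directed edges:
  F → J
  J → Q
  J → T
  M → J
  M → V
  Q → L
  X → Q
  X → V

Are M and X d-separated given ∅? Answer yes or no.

Yes — M ⊥ X | ∅.

Bayes-Ball from M | ∅ reaches {J,L,Q,T,V}.
X ∉ reach(M|∅) ⇒ M ⊥ X | ∅.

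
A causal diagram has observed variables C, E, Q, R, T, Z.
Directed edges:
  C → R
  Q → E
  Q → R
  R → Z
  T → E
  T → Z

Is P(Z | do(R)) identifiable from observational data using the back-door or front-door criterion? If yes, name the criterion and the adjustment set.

desc(R)\{R}={Z}; candidates ⊆ {C,E,Q,T}.
∅: R⊥Z given ∅ in G with R→· removed — back-door holds.
P(Z|do(R)) = P(Z|R) — no adjustment needed.

P(Z|do(R)): backdoor, adjust for ∅.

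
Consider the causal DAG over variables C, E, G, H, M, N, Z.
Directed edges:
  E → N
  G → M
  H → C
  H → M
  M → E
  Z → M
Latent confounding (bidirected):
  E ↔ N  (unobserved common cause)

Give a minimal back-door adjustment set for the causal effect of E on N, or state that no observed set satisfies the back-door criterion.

desc(E)\{E}={N}; candidates ⊆ {C,G,H,M,Z}.
E↔N: latent back-door arc(s) into E.
size 0: {}; under {} E still reaches {C,G,H,M,N,Z} ∋ N.
size 1: {C}, {G}, {H} …(+2); under {C} E still reaches {G,H,M,N,Z} ∋ N.
size 2: {C,G}, {C,H}, {C,M} …(+7); under {C,G} E still reaches {H,M,N,Z} ∋ N.
E↔N cannot be blocked by any observed set — no back-door set.

E→N: no observed back-door set.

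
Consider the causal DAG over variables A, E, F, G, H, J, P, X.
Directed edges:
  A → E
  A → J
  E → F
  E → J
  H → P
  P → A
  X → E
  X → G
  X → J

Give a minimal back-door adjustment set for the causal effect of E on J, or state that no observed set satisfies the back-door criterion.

E→J: minimal back-door set {A, X}.

desc(E)\{E}={F,J}; candidates ⊆ {A,G,H,P,X}.
size 0: {}; under {} E still reaches {A,G,H,J,P,X} ∋ J.
size 1: {A}, {G}, {H} …(+2); under {A} E still reaches {G,J,X} ∋ J.
{A,X}: E⊥J given {A,X} in G with E→· removed — back-door holds.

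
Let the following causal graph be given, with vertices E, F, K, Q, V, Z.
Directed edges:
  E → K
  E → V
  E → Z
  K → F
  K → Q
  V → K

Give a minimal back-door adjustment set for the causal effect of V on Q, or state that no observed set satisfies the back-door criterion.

desc(V)\{V}={F,K,Q}; candidates ⊆ {E,Z}.
size 0: {}; under {} V still reaches {E,F,K,Q,Z} ∋ Q.
{E}: V⊥Q given {E} in G with V→· removed — back-door holds.

V→Q: minimal back-door set {E}.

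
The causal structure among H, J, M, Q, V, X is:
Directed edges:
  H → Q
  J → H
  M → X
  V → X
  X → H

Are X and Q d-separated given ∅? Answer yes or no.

No — X and Q are d-connected given ∅.

Bayes-Ball from X | ∅ reaches {H,M,Q,V}.
Q ∈ reach(X|∅) ⇒ X ⊥̸ Q | ∅.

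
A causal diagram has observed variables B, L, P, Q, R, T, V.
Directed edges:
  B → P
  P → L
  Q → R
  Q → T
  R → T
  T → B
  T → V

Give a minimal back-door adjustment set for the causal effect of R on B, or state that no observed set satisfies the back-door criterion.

R→B: minimal back-door set {Q}.

desc(R)\{R}={B,L,P,T,V}; candidates ⊆ {Q}.
size 0: {}; under {} R still reaches {B,L,P,Q,T,V} ∋ B.
{Q}: R⊥B given {Q} in G with R→· removed — back-door holds.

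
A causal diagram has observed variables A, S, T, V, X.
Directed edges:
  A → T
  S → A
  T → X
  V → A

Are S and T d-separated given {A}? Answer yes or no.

Yes — S ⊥ T | {A}.

Bayes-Ball from S | {A} reaches {V}.
T ∉ reach(S|{A}) ⇒ S ⊥ T | {A}.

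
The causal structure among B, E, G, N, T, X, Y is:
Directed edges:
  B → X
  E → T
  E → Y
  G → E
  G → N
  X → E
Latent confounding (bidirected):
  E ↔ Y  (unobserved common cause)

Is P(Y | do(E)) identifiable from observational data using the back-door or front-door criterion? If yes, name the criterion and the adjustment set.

P(Y|do(E)): not identifiable (no BD/FD set).

desc(E)\{E}={T,Y}; candidates ⊆ {B,G,N,X}.
E↔Y: latent back-door arc(s) into E.
size 0: {}; under {} E still reaches {B,G,N,X,Y} ∋ Y.
size 1: {B}, {G}, {N} …(+1); under {B} E still reaches {G,N,X,Y} ∋ Y.
size 2: {B,G}, {B,N}, {B,X} …(+3); under {B,G} E still reaches {X,Y} ∋ Y.
E↔Y cannot be blocked by any observed set — no back-door set.
No mediator lies on a directed E→…→Y path.
Neither criterion identifies P(Y|do(E)) in this graph.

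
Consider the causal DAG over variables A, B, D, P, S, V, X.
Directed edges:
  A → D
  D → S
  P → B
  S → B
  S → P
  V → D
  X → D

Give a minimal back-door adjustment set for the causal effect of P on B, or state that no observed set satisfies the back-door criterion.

P→B: minimal back-door set {S}.

desc(P)\{P}={B}; candidates ⊆ {A,D,S,V,X}.
size 0: {}; under {} P still reaches {A,B,D,S,V,X} ∋ B.
{S}: P⊥B given {S} in G with P→· removed — back-door holds.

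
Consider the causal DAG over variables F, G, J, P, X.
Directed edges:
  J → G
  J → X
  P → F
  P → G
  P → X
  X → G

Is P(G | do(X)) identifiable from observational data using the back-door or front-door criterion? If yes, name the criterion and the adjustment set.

P(G|do(X)): backdoor, adjust for {J, P}.

desc(X)\{X}={G}; candidates ⊆ {F,J,P}.
size 0: {}; under {} X still reaches {F,G,J,P} ∋ G.
size 1: {F}, {J}, {P}; under {F} X still reaches {G,J,P} ∋ G.
{J,P}: X⊥G given {J,P} in G with X→· removed — back-door holds.
P(G|do(X)) = Σ_{J,P} P(G|X,J,P)·P(J,P).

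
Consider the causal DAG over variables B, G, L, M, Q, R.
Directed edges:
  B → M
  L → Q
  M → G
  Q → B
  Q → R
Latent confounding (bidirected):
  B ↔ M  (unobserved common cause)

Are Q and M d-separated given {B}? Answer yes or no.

No — Q and M are d-connected given {B}.

Bayes-Ball from Q | {B} reaches {G,L,M,R}.
M ∈ reach(Q|{B}) ⇒ Q ⊥̸ M | {B}.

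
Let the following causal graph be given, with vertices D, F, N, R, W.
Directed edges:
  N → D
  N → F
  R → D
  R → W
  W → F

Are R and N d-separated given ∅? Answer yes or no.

Bayes-Ball from R | ∅ reaches {D,F,W}.
N ∉ reach(R|∅) ⇒ R ⊥ N | ∅.

Yes — R ⊥ N | ∅.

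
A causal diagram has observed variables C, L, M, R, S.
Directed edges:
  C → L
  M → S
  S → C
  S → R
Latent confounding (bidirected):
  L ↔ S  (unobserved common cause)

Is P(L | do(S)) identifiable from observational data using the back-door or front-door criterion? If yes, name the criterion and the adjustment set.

P(L|do(S)): frontdoor, adjust for {C}.

desc(S)\{S}={C,L,R}; candidates ⊆ {M}.
S↔L: latent back-door arc(s) into S.
size 0: {}; under {} S still reaches {L,M} ∋ L.
size 1: {M}; under {M} S still reaches {L} ∋ L.
S↔L cannot be blocked by any observed set — no back-door set.
{C}: (i) intercepts every directed S→L path; (ii) no back-door S→{C}; (iii) {S} blocks every back-door {C}→L. Front-door holds.
P(L|do(S)) = Σ_{C} P(C|S) Σ_{S'} P(L|C,S')P(S').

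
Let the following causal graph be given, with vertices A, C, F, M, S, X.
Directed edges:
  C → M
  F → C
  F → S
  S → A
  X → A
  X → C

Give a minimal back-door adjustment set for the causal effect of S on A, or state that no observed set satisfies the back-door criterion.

desc(S)\{S}={A}; candidates ⊆ {C,F,M,X}.
∅: S⊥A given ∅ in G with S→· removed — back-door holds.

S→A: minimal back-door set ∅.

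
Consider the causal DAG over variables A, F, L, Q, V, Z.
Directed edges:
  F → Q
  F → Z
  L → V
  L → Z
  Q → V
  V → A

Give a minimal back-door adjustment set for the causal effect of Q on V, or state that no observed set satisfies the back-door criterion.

desc(Q)\{Q}={A,V}; candidates ⊆ {F,L,Z}.
∅: Q⊥V given ∅ in G with Q→· removed — back-door holds.

Q→V: minimal back-door set ∅.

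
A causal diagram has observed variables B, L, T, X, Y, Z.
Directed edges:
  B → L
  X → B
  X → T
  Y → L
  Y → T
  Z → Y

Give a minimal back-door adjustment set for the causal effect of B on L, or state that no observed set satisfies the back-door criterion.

desc(B)\{B}={L}; candidates ⊆ {T,X,Y,Z}.
∅: B⊥L given ∅ in G with B→· removed — back-door holds.

B→L: minimal back-door set ∅.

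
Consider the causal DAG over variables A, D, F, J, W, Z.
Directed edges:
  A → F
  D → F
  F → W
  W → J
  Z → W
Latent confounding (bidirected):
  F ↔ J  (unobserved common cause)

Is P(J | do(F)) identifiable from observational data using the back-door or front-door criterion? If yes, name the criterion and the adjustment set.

desc(F)\{F}={J,W}; candidates ⊆ {A,D,Z}.
F↔J: latent back-door arc(s) into F.
size 0: {}; under {} F still reaches {A,D,J} ∋ J.
size 1: {A}, {D}, {Z}; under {A} F still reaches {D,J} ∋ J.
size 2: {A,D}, {A,Z}, {D,Z}; under {A,D} F still reaches {J} ∋ J.
F↔J cannot be blocked by any observed set — no back-door set.
{W}: (i) intercepts every directed F→J path; (ii) no back-door F→{W}; (iii) {F} blocks every back-door {W}→J. Front-door holds.
P(J|do(F)) = Σ_{W} P(W|F) Σ_{F'} P(J|W,F')P(F').

P(J|do(F)): frontdoor, adjust for {W}.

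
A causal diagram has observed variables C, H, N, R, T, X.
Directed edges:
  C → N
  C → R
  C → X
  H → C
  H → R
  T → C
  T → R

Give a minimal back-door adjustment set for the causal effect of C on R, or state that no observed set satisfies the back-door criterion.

C→R: minimal back-door set {H, T}.

desc(C)\{C}={N,R,X}; candidates ⊆ {H,T}.
size 0: {}; under {} C still reaches {H,R,T} ∋ R.
size 1: {H}, {T}; under {H} C still reaches {R,T} ∋ R.
{H,T}: C⊥R given {H,T} in G with C→· removed — back-door holds.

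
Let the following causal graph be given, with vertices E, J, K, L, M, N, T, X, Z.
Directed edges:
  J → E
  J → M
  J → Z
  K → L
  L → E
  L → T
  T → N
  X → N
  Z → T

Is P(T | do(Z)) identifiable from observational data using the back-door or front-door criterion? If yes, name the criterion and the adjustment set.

desc(Z)\{Z}={N,T}; candidates ⊆ {E,J,K,L,M,X}.
∅: Z⊥T given ∅ in G with Z→· removed — back-door holds.
P(T|do(Z)) = P(T|Z) — no adjustment needed.

P(T|do(Z)): backdoor, adjust for ∅.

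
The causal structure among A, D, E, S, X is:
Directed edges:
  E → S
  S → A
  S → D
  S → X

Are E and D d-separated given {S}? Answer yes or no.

Bayes-Ball from E | {S} reaches ∅.
D ∉ reach(E|{S}) ⇒ E ⊥ D | {S}.

Yes — E ⊥ D | {S}.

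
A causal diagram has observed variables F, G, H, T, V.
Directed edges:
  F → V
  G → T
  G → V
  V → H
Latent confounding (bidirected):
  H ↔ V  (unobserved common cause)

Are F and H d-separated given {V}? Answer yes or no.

Bayes-Ball from F | {V} reaches {G,H,T}.
H ∈ reach(F|{V}) ⇒ F ⊥̸ H | {V}.

No — F and H are d-connected given {V}.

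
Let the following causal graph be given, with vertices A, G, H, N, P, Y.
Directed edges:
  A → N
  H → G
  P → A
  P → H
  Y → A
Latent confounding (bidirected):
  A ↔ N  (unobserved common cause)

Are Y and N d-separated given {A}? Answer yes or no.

No — Y and N are d-connected given {A}.

Bayes-Ball from Y | {A} reaches {G,H,N,P}.
N ∈ reach(Y|{A}) ⇒ Y ⊥̸ N | {A}.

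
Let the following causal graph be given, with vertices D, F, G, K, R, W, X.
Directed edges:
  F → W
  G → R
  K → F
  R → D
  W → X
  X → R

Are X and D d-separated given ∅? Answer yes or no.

No — X and D are d-connected given ∅.

Bayes-Ball from X | ∅ reaches {D,F,K,R,W}.
D ∈ reach(X|∅) ⇒ X ⊥̸ D | ∅.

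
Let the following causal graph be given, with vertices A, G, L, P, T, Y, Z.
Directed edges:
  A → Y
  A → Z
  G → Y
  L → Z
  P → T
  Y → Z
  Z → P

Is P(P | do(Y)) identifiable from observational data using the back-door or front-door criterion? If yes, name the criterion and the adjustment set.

desc(Y)\{Y}={P,T,Z}; candidates ⊆ {A,G,L}.
size 0: {}; under {} Y still reaches {A,G,P,T,Z} ∋ P.
{A}: Y⊥P given {A} in G with Y→· removed — back-door holds.
P(P|do(Y)) = Σ_{A} P(P|Y,A)·P(A).

P(P|do(Y)): backdoor, adjust for {A}.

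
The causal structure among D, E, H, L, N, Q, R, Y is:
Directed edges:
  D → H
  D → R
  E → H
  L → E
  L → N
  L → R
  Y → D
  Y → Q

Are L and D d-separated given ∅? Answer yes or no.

Yes — L ⊥ D | ∅.

Bayes-Ball from L | ∅ reaches {E,H,N,R}.
D ∉ reach(L|∅) ⇒ L ⊥ D | ∅.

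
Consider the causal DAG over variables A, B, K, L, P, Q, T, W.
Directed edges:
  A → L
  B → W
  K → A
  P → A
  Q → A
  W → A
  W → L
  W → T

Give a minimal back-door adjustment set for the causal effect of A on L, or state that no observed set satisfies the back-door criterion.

A→L: minimal back-door set {W}.

desc(A)\{A}={L}; candidates ⊆ {B,K,P,Q,T,W}.
size 0: {}; under {} A still reaches {B,K,L,P,Q,T,W} ∋ L.
{W}: A⊥L given {W} in G with A→· removed — back-door holds.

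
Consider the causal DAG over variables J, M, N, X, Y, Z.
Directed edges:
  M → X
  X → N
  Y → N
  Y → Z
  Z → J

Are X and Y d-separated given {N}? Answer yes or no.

No — X and Y are d-connected given {N}.

Bayes-Ball from X | {N} reaches {J,M,Y,Z}.
Y ∈ reach(X|{N}) ⇒ X ⊥̸ Y | {N}.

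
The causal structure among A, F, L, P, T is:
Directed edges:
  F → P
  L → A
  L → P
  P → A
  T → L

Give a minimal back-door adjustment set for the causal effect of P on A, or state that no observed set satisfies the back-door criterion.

desc(P)\{P}={A}; candidates ⊆ {F,L,T}.
size 0: {}; under {} P still reaches {A,F,L,T} ∋ A.
{L}: P⊥A given {L} in G with P→· removed — back-door holds.

P→A: minimal back-door set {L}.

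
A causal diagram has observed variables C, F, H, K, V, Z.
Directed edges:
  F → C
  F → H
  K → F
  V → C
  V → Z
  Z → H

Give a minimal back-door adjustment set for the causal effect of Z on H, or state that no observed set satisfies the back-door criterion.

desc(Z)\{Z}={H}; candidates ⊆ {C,F,K,V}.
∅: Z⊥H given ∅ in G with Z→· removed — back-door holds.

Z→H: minimal back-door set ∅.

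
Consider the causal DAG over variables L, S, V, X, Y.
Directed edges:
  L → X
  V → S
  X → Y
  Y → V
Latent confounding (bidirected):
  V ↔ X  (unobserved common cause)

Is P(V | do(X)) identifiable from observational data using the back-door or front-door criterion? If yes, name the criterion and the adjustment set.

P(V|do(X)): frontdoor, adjust for {Y}.

desc(X)\{X}={S,V,Y}; candidates ⊆ {L}.
X↔V: latent back-door arc(s) into X.
size 0: {}; under {} X still reaches {L,S,V} ∋ V.
size 1: {L}; under {L} X still reaches {S,V} ∋ V.
X↔V cannot be blocked by any observed set — no back-door set.
{Y}: (i) intercepts every directed X→V path; (ii) no back-door X→{Y}; (iii) {X} blocks every back-door {Y}→V. Front-door holds.
P(V|do(X)) = Σ_{Y} P(Y|X) Σ_{X'} P(V|Y,X')P(X').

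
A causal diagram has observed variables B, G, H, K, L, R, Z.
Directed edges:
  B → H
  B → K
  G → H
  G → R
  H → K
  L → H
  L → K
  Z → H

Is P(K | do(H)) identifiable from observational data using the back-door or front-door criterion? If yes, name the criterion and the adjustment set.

P(K|do(H)): backdoor, adjust for {B, L}.

desc(H)\{H}={K}; candidates ⊆ {B,G,L,R,Z}.
size 0: {}; under {} H still reaches {B,G,K,L,R,Z} ∋ K.
size 1: {B}, {G}, {L} …(+2); under {B} H still reaches {G,K,L,R,Z} ∋ K.
{B,L}: H⊥K given {B,L} in G with H→· removed — back-door holds.
P(K|do(H)) = Σ_{B,L} P(K|H,B,L)·P(B,L).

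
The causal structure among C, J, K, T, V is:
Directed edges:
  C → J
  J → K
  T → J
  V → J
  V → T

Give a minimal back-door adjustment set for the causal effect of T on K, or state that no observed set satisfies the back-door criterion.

desc(T)\{T}={J,K}; candidates ⊆ {C,V}.
size 0: {}; under {} T still reaches {J,K,V} ∋ K.
{V}: T⊥K given {V} in G with T→· removed — back-door holds.

T→K: minimal back-door set {V}.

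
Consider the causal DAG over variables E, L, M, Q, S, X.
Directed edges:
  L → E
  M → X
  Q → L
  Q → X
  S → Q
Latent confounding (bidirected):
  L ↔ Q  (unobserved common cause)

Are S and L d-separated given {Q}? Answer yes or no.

No — S and L are d-connected given {Q}.

Bayes-Ball from S | {Q} reaches {E,L}.
L ∈ reach(S|{Q}) ⇒ S ⊥̸ L | {Q}.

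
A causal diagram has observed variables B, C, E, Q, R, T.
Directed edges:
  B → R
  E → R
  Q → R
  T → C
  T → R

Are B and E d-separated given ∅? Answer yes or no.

Bayes-Ball from B | ∅ reaches {R}.
E ∉ reach(B|∅) ⇒ B ⊥ E | ∅.

Yes — B ⊥ E | ∅.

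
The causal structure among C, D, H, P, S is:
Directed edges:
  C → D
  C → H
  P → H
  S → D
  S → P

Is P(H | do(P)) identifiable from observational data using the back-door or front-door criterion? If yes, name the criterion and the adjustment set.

desc(P)\{P}={H}; candidates ⊆ {C,D,S}.
∅: P⊥H given ∅ in G with P→· removed — back-door holds.
P(H|do(P)) = P(H|P) — no adjustment needed.

P(H|do(P)): backdoor, adjust for ∅.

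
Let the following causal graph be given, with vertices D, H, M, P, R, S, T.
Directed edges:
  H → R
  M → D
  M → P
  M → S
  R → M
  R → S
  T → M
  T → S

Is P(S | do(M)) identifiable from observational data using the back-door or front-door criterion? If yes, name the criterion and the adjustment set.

P(S|do(M)): backdoor, adjust for {R, T}.

desc(M)\{M}={D,P,S}; candidates ⊆ {H,R,T}.
size 0: {}; under {} M still reaches {H,R,S,T} ∋ S.
size 1: {H}, {R}, {T}; under {H} M still reaches {R,S,T} ∋ S.
{R,T}: M⊥S given {R,T} in G with M→· removed — back-door holds.
P(S|do(M)) = Σ_{R,T} P(S|M,R,T)·P(R,T).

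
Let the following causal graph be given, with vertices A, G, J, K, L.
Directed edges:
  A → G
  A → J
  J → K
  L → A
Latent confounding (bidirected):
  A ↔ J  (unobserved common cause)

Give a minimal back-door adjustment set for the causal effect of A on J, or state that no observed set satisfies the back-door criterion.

desc(A)\{A}={G,J,K}; candidates ⊆ {L}.
A↔J: latent back-door arc(s) into A.
size 0: {}; under {} A still reaches {J,K,L} ∋ J.
size 1: {L}; under {L} A still reaches {J,K} ∋ J.
A↔J cannot be blocked by any observed set — no back-door set.

A→J: no observed back-door set.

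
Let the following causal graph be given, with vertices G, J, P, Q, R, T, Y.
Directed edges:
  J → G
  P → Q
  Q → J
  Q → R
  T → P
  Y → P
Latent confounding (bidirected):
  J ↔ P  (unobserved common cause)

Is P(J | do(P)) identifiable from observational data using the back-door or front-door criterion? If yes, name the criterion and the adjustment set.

desc(P)\{P}={G,J,Q,R}; candidates ⊆ {T,Y}.
P↔J: latent back-door arc(s) into P.
size 0: {}; under {} P still reaches {G,J,T,Y} ∋ J.
size 1: {T}, {Y}; under {T} P still reaches {G,J,Y} ∋ J.
size 2: {T,Y}; under {T,Y} P still reaches {G,J} ∋ J.
P↔J cannot be blocked by any observed set — no back-door set.
{Q}: (i) intercepts every directed P→J path; (ii) no back-door P→{Q}; (iii) {P} blocks every back-door {Q}→J. Front-door holds.
P(J|do(P)) = Σ_{Q} P(Q|P) Σ_{P'} P(J|Q,P')P(P').

P(J|do(P)): frontdoor, adjust for {Q}.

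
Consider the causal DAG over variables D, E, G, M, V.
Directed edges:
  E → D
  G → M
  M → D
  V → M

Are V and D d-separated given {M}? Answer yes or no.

Yes — V ⊥ D | {M}.

Bayes-Ball from V | {M} reaches {G}.
D ∉ reach(V|{M}) ⇒ V ⊥ D | {M}.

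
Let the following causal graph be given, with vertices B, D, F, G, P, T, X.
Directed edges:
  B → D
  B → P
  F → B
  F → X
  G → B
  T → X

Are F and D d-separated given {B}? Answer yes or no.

Yes — F ⊥ D | {B}.

Bayes-Ball from F | {B} reaches {G,X}.
D ∉ reach(F|{B}) ⇒ F ⊥ D | {B}.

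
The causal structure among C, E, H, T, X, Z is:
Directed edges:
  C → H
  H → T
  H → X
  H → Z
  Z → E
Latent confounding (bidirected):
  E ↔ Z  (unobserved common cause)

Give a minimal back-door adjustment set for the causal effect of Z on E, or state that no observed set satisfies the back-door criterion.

desc(Z)\{Z}={E}; candidates ⊆ {C,H,T,X}.
Z↔E: latent back-door arc(s) into Z.
size 0: {}; under {} Z still reaches {C,E,H,T,X} ∋ E.
size 1: {C}, {H}, {T} …(+1); under {C} Z still reaches {E,H,T,X} ∋ E.
size 2: {C,H}, {C,T}, {C,X} …(+3); under {C,H} Z still reaches {E} ∋ E.
Z↔E cannot be blocked by any observed set — no back-door set.

Z→E: no observed back-door set.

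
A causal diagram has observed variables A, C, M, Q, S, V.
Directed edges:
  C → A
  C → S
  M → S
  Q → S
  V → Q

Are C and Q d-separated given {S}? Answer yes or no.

No — C and Q are d-connected given {S}.

Bayes-Ball from C | {S} reaches {A,M,Q,V}.
Q ∈ reach(C|{S}) ⇒ C ⊥̸ Q | {S}.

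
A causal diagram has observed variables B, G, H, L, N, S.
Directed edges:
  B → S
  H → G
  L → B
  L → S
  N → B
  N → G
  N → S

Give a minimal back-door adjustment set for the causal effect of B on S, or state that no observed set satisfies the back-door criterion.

B→S: minimal back-door set {L, N}.

desc(B)\{B}={S}; candidates ⊆ {G,H,L,N}.
size 0: {}; under {} B still reaches {G,L,N,S} ∋ S.
size 1: {G}, {H}, {L} …(+1); under {G} B still reaches {H,L,N,S} ∋ S.
{L,N}: B⊥S given {L,N} in G with B→· removed — back-door holds.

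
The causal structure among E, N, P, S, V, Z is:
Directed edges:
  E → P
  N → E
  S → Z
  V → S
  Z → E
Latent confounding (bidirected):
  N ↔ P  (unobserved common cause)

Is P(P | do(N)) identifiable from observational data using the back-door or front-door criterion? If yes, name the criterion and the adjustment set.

P(P|do(N)): frontdoor, adjust for {E}.

desc(N)\{N}={E,P}; candidates ⊆ {S,V,Z}.
N↔P: latent back-door arc(s) into N.
size 0: {}; under {} N still reaches {P} ∋ P.
size 1: {S}, {V}, {Z}; under {S} N still reaches {P} ∋ P.
size 2: {S,V}, {S,Z}, {V,Z}; under {S,V} N still reaches {P} ∋ P.
N↔P cannot be blocked by any observed set — no back-door set.
{E}: (i) intercepts every directed N→P path; (ii) no back-door N→{E}; (iii) {N} blocks every back-door {E}→P. Front-door holds.
P(P|do(N)) = Σ_{E} P(E|N) Σ_{N'} P(P|E,N')P(N').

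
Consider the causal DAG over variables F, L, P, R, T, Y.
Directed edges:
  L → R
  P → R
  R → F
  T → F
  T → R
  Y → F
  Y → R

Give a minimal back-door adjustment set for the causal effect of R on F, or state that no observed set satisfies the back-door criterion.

desc(R)\{R}={F}; candidates ⊆ {L,P,T,Y}.
size 0: {}; under {} R still reaches {F,L,P,T,Y} ∋ F.
size 1: {L}, {P}, {T} …(+1); under {L} R still reaches {F,P,T,Y} ∋ F.
{T,Y}: R⊥F given {T,Y} in G with R→· removed — back-door holds.

R→F: minimal back-door set {T, Y}.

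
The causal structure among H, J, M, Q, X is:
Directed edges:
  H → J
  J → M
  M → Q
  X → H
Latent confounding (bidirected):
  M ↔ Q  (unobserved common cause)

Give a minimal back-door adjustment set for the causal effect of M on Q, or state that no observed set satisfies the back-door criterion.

M→Q: no observed back-door set.

desc(M)\{M}={Q}; candidates ⊆ {H,J,X}.
M↔Q: latent back-door arc(s) into M.
size 0: {}; under {} M still reaches {H,J,Q,X} ∋ Q.
size 1: {H}, {J}, {X}; under {H} M still reaches {J,Q} ∋ Q.
size 2: {H,J}, {H,X}, {J,X}; under {H,J} M still reaches {Q} ∋ Q.
M↔Q cannot be blocked by any observed set — no back-door set.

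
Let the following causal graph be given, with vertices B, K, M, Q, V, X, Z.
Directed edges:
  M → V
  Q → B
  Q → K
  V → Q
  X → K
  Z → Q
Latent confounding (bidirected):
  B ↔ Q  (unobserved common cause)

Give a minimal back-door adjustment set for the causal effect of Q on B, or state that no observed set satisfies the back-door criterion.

desc(Q)\{Q}={B,K}; candidates ⊆ {M,V,X,Z}.
Q↔B: latent back-door arc(s) into Q.
size 0: {}; under {} Q still reaches {B,M,V,Z} ∋ B.
size 1: {M}, {V}, {X} …(+1); under {M} Q still reaches {B,V,Z} ∋ B.
size 2: {M,V}, {M,X}, {M,Z} …(+3); under {M,V} Q still reaches {B,Z} ∋ B.
Q↔B cannot be blocked by any observed set — no back-door set.

Q→B: no observed back-door set.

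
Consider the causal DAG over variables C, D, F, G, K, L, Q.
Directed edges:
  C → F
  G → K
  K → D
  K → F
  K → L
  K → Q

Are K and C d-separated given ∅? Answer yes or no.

Bayes-Ball from K | ∅ reaches {D,F,G,L,Q}.
C ∉ reach(K|∅) ⇒ K ⊥ C | ∅.

Yes — K ⊥ C | ∅.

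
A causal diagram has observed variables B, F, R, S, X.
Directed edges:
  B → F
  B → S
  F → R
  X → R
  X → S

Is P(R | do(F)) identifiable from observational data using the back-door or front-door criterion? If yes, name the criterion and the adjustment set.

desc(F)\{F}={R}; candidates ⊆ {B,S,X}.
∅: F⊥R given ∅ in G with F→· removed — back-door holds.
P(R|do(F)) = P(R|F) — no adjustment needed.

P(R|do(F)): backdoor, adjust for ∅.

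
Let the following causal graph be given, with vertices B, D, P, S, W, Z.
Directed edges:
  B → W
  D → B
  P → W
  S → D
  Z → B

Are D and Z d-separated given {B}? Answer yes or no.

No — D and Z are d-connected given {B}.

Bayes-Ball from D | {B} reaches {S,Z}.
Z ∈ reach(D|{B}) ⇒ D ⊥̸ Z | {B}.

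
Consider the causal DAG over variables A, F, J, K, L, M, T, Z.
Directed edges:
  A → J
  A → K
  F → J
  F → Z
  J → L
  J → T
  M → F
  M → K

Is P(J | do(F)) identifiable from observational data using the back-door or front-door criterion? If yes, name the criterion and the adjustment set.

desc(F)\{F}={J,L,T,Z}; candidates ⊆ {A,K,M}.
∅: F⊥J given ∅ in G with F→· removed — back-door holds.
P(J|do(F)) = P(J|F) — no adjustment needed.

P(J|do(F)): backdoor, adjust for ∅.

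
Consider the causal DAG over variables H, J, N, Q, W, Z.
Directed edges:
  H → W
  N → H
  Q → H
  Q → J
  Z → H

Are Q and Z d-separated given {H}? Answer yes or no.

No — Q and Z are d-connected given {H}.

Bayes-Ball from Q | {H} reaches {J,N,Z}.
Z ∈ reach(Q|{H}) ⇒ Q ⊥̸ Z | {H}.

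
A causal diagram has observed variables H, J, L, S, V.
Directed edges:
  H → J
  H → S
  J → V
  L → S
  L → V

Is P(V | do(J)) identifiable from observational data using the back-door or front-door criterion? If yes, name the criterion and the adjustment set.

P(V|do(J)): backdoor, adjust for ∅.

desc(J)\{J}={V}; candidates ⊆ {H,L,S}.
∅: J⊥V given ∅ in G with J→· removed — back-door holds.
P(V|do(J)) = P(V|J) — no adjustment needed.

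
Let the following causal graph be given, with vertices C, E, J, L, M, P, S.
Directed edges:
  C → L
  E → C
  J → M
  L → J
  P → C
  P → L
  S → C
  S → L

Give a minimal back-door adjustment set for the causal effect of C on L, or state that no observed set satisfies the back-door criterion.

desc(C)\{C}={J,L,M}; candidates ⊆ {E,P,S}.
size 0: {}; under {} C still reaches {E,J,L,M,P,S} ∋ L.
size 1: {E}, {P}, {S}; under {E} C still reaches {J,L,M,P,S} ∋ L.
{P,S}: C⊥L given {P,S} in G with C→· removed — back-door holds.

C→L: minimal back-door set {P, S}.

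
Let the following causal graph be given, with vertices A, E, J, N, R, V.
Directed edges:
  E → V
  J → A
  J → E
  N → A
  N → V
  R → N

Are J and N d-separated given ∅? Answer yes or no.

Yes — J ⊥ N | ∅.

Bayes-Ball from J | ∅ reaches {A,E,V}.
N ∉ reach(J|∅) ⇒ J ⊥ N | ∅.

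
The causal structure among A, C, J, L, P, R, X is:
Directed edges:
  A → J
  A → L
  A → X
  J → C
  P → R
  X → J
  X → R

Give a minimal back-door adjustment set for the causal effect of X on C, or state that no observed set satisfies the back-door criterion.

X→C: minimal back-door set {A}.

desc(X)\{X}={C,J,R}; candidates ⊆ {A,L,P}.
size 0: {}; under {} X still reaches {A,C,J,L} ∋ C.
{A}: X⊥C given {A} in G with X→· removed — back-door holds.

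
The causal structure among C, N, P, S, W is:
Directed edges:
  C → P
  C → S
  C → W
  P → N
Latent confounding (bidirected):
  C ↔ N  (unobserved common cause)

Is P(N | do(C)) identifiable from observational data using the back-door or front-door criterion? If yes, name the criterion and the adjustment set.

P(N|do(C)): frontdoor, adjust for {P}.

desc(C)\{C}={N,P,S,W}; candidates ⊆ {—}.
C↔N: latent back-door arc(s) into C.
size 0: {}; under {} C still reaches {N} ∋ N.
C↔N cannot be blocked by any observed set — no back-door set.
{P}: (i) intercepts every directed C→N path; (ii) no back-door C→{P}; (iii) {C} blocks every back-door {P}→N. Front-door holds.
P(N|do(C)) = Σ_{P} P(P|C) Σ_{C'} P(N|P,C')P(C').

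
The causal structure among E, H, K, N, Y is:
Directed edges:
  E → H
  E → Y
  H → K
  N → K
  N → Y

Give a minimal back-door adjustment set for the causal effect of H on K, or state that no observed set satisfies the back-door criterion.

H→K: minimal back-door set ∅.

desc(H)\{H}={K}; candidates ⊆ {E,N,Y}.
∅: H⊥K given ∅ in G with H→· removed — back-door holds.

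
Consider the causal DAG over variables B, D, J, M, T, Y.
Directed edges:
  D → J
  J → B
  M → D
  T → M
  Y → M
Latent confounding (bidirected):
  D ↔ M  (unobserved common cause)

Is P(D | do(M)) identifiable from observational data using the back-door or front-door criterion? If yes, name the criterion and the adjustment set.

P(D|do(M)): not identifiable (no BD/FD set).

desc(M)\{M}={B,D,J}; candidates ⊆ {T,Y}.
M↔D: latent back-door arc(s) into M.
size 0: {}; under {} M still reaches {B,D,J,T,Y} ∋ D.
size 1: {T}, {Y}; under {T} M still reaches {B,D,J,Y} ∋ D.
size 2: {T,Y}; under {T,Y} M still reaches {B,D,J} ∋ D.
M↔D cannot be blocked by any observed set — no back-door set.
No mediator lies on a directed M→…→D path.
Neither criterion identifies P(D|do(M)) in this graph.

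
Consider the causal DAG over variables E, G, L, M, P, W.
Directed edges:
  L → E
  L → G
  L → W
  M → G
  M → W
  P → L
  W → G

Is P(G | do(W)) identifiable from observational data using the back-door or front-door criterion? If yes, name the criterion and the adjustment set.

P(G|do(W)): backdoor, adjust for {L, M}.

desc(W)\{W}={G}; candidates ⊆ {E,L,M,P}.
size 0: {}; under {} W still reaches {E,G,L,M,P} ∋ G.
size 1: {E}, {L}, {M} …(+1); under {E} W still reaches {G,L,M,P} ∋ G.
{L,M}: W⊥G given {L,M} in G with W→· removed — back-door holds.
P(G|do(W)) = Σ_{L,M} P(G|W,L,M)·P(L,M).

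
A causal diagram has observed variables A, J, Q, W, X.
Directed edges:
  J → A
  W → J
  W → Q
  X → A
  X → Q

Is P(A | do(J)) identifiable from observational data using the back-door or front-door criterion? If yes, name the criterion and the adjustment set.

desc(J)\{J}={A}; candidates ⊆ {Q,W,X}.
∅: J⊥A given ∅ in G with J→· removed — back-door holds.
P(A|do(J)) = P(A|J) — no adjustment needed.

P(A|do(J)): backdoor, adjust for ∅.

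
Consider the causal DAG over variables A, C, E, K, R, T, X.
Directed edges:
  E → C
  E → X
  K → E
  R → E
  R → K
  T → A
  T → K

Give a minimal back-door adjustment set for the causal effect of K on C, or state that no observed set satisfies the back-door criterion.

desc(K)\{K}={C,E,X}; candidates ⊆ {A,R,T}.
size 0: {}; under {} K still reaches {A,C,E,R,T,X} ∋ C.
{R}: K⊥C given {R} in G with K→· removed — back-door holds.

K→C: minimal back-door set {R}.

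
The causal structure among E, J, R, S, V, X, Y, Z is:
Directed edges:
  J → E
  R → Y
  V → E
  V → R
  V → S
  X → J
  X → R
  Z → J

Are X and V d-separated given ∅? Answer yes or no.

Bayes-Ball from X | ∅ reaches {E,J,R,Y}.
V ∉ reach(X|∅) ⇒ X ⊥ V | ∅.

Yes — X ⊥ V | ∅.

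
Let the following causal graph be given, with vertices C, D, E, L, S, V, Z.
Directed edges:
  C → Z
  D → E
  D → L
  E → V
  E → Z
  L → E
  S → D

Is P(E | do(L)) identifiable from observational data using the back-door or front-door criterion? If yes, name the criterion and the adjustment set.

desc(L)\{L}={E,V,Z}; candidates ⊆ {C,D,S}.
size 0: {}; under {} L still reaches {D,E,S,V,Z} ∋ E.
{D}: L⊥E given {D} in G with L→· removed — back-door holds.
P(E|do(L)) = Σ_{D} P(E|L,D)·P(D).

P(E|do(L)): backdoor, adjust for {D}.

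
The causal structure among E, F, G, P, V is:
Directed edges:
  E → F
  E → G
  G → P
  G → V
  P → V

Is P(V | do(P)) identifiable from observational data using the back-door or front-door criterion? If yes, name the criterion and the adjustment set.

P(V|do(P)): backdoor, adjust for {G}.

desc(P)\{P}={V}; candidates ⊆ {E,F,G}.
size 0: {}; under {} P still reaches {E,F,G,V} ∋ V.
{G}: P⊥V given {G} in G with P→· removed — back-door holds.
P(V|do(P)) = Σ_{G} P(V|P,G)·P(G).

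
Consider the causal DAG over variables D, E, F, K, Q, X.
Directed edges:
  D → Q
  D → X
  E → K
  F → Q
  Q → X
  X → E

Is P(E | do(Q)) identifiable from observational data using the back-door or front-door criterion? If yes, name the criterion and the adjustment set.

P(E|do(Q)): backdoor, adjust for {D}.

desc(Q)\{Q}={E,K,X}; candidates ⊆ {D,F}.
size 0: {}; under {} Q still reaches {D,E,F,K,X} ∋ E.
{D}: Q⊥E given {D} in G with Q→· removed — back-door holds.
P(E|do(Q)) = Σ_{D} P(E|Q,D)·P(D).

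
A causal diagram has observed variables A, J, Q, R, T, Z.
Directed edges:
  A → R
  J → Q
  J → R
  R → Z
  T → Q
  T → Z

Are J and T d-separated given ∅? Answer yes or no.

Bayes-Ball from J | ∅ reaches {Q,R,Z}.
T ∉ reach(J|∅) ⇒ J ⊥ T | ∅.

Yes — J ⊥ T | ∅.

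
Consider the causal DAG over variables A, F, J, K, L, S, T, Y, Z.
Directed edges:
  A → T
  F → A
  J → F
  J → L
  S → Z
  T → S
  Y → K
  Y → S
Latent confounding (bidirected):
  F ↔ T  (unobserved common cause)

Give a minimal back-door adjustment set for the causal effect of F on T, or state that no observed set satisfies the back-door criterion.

desc(F)\{F}={A,S,T,Z}; candidates ⊆ {J,K,L,Y}.
F↔T: latent back-door arc(s) into F.
size 0: {}; under {} F still reaches {J,L,S,T,Z} ∋ T.
size 1: {J}, {K}, {L} …(+1); under {J} F still reaches {S,T,Z} ∋ T.
size 2: {J,K}, {J,L}, {J,Y} …(+3); under {J,K} F still reaches {S,T,Z} ∋ T.
F↔T cannot be blocked by any observed set — no back-door set.

F→T: no observed back-door set.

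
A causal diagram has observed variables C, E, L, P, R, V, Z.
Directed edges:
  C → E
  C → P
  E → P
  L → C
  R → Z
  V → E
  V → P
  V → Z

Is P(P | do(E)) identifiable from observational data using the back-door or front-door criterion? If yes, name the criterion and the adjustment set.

P(P|do(E)): backdoor, adjust for {C, V}.

desc(E)\{E}={P}; candidates ⊆ {C,L,R,V,Z}.
size 0: {}; under {} E still reaches {C,L,P,V,Z} ∋ P.
size 1: {C}, {L}, {R} …(+2); under {C} E still reaches {P,V,Z} ∋ P.
{C,V}: E⊥P given {C,V} in G with E→· removed — back-door holds.
P(P|do(E)) = Σ_{C,V} P(P|E,C,V)·P(C,V).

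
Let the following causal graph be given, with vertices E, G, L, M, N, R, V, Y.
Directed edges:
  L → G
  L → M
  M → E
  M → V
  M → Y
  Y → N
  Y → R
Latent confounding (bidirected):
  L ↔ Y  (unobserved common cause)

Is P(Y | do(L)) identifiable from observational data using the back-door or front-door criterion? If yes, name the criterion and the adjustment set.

P(Y|do(L)): frontdoor, adjust for {M}.

desc(L)\{L}={E,G,M,N,R,V,Y}; candidates ⊆ {—}.
L↔Y: latent back-door arc(s) into L.
size 0: {}; under {} L still reaches {N,R,Y} ∋ Y.
L↔Y cannot be blocked by any observed set — no back-door set.
{M}: (i) intercepts every directed L→Y path; (ii) no back-door L→{M}; (iii) {L} blocks every back-door {M}→Y. Front-door holds.
P(Y|do(L)) = Σ_{M} P(M|L) Σ_{L'} P(Y|M,L')P(L').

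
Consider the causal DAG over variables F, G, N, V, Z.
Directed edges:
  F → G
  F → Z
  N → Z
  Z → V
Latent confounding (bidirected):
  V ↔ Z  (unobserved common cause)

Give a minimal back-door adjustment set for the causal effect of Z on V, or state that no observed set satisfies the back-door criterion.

Z→V: no observed back-door set.

desc(Z)\{Z}={V}; candidates ⊆ {F,G,N}.
Z↔V: latent back-door arc(s) into Z.
size 0: {}; under {} Z still reaches {F,G,N,V} ∋ V.
size 1: {F}, {G}, {N}; under {F} Z still reaches {N,V} ∋ V.
size 2: {F,G}, {F,N}, {G,N}; under {F,G} Z still reaches {N,V} ∋ V.
Z↔V cannot be blocked by any observed set — no back-door set.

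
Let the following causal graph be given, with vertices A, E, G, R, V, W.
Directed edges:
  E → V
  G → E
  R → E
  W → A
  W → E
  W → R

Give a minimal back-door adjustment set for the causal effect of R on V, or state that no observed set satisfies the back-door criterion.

R→V: minimal back-door set {W}.

desc(R)\{R}={E,V}; candidates ⊆ {A,G,W}.
size 0: {}; under {} R still reaches {A,E,V,W} ∋ V.
{W}: R⊥V given {W} in G with R→· removed — back-door holds.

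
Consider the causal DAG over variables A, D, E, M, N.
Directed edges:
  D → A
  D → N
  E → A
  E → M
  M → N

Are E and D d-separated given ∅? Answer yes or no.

Yes — E ⊥ D | ∅.

Bayes-Ball from E | ∅ reaches {A,M,N}.
D ∉ reach(E|∅) ⇒ E ⊥ D | ∅.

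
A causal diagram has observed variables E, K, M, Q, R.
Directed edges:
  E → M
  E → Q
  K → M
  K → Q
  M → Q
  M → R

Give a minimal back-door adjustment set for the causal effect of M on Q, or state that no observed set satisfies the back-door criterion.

desc(M)\{M}={Q,R}; candidates ⊆ {E,K}.
size 0: {}; under {} M still reaches {E,K,Q} ∋ Q.
size 1: {E}, {K}; under {E} M still reaches {K,Q} ∋ Q.
{E,K}: M⊥Q given {E,K} in G with M→· removed — back-door holds.

M→Q: minimal back-door set {E, K}.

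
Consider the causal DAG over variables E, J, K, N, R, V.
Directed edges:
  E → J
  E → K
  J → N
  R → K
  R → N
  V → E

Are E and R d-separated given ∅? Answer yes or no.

Bayes-Ball from E | ∅ reaches {J,K,N,V}.
R ∉ reach(E|∅) ⇒ E ⊥ R | ∅.

Yes — E ⊥ R | ∅.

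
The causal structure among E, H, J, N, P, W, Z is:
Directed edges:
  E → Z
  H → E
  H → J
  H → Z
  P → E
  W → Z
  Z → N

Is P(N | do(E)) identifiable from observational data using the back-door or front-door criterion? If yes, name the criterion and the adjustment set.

desc(E)\{E}={N,Z}; candidates ⊆ {H,J,P,W}.
size 0: {}; under {} E still reaches {H,J,N,P,Z} ∋ N.
{H}: E⊥N given {H} in G with E→· removed — back-door holds.
P(N|do(E)) = Σ_{H} P(N|E,H)·P(H).

P(N|do(E)): backdoor, adjust for {H}.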